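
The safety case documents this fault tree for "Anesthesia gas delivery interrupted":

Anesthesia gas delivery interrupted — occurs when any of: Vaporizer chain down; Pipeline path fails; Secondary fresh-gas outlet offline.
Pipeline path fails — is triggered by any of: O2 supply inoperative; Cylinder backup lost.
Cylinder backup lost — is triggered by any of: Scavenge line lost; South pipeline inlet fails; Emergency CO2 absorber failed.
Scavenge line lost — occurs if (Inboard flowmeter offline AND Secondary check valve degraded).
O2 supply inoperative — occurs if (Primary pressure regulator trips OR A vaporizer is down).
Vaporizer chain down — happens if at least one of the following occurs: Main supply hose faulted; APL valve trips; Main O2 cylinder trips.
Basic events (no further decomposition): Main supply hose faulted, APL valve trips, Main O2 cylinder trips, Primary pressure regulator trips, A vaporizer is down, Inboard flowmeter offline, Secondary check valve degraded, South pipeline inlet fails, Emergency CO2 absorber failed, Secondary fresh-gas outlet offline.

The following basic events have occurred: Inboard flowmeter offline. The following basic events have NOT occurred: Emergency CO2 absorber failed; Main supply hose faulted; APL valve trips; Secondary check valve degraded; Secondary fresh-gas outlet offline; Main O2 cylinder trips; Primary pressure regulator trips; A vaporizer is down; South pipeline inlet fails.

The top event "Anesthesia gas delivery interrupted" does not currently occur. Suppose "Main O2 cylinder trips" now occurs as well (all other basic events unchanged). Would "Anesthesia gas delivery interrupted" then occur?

Counterfactual: set "Main O2 cylinder trips" to occurred.
Vaporizer chain down [OR]: Main supply hose faulted=not, APL valve trips=not, Main O2 cylinder trips=occurs → at least one input occurs → occurs.
O2 supply inoperative [OR]: Primary pressure regulator trips=not, A vaporizer is down=not → no input occurs → does not occur.
Scavenge line lost [AND]: Inboard flowmeter offline=occurs, Secondary check valve degraded=not → not all inputs occur → does not occur.
Cylinder backup lost [OR]: Scavenge line lost=not, South pipeline inlet fails=not, Emergency CO2 absorber failed=not → no input occurs → does not occur.
Pipeline path fails [OR]: O2 supply inoperative=not, Cylinder backup lost=not → no input occurs → does not occur.
Anesthesia gas delivery interrupted [OR]: Vaporizer chain down=occurs, Pipeline path fails=not, Secondary fresh-gas outlet offline=not → at least one input occurs → occurs.

Yes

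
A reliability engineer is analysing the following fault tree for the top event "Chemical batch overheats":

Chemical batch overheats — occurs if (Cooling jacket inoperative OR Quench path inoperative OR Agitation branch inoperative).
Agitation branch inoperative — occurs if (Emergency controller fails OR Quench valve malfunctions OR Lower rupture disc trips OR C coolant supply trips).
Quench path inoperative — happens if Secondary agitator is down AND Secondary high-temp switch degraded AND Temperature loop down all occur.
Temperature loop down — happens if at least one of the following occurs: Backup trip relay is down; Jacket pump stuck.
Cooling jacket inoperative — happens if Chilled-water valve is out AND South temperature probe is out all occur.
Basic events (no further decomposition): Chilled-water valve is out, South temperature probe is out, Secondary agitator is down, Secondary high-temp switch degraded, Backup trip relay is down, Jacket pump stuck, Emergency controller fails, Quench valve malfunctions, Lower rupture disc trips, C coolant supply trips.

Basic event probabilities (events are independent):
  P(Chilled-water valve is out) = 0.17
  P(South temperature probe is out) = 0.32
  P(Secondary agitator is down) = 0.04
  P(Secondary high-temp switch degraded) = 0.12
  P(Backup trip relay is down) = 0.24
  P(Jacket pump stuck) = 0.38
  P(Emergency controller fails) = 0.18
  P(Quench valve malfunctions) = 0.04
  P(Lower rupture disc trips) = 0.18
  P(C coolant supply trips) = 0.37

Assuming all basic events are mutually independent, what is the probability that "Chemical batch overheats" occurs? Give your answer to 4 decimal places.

0.6164

P(Cooling jacket inoperative) [AND] = 0.17 × 0.32 = 0.054400
P(Temperature loop down) [OR] = 1 − (1−0.24) × (1−0.38) = 0.528800
P(Quench path inoperative) [AND] = 0.04 × 0.12 × 0.528800 = 0.002538
P(Agitation branch inoperative) [OR] = 1 − (1−0.18) × (1−0.04) × (1−0.18) × (1−0.37) = 0.593332
P(Chemical batch overheats) [OR] = 1 − (1−0.054400) × (1−0.002538) × (1−0.593332) = 0.616431
Rounded to 4 decimal places: P(Chemical batch overheats) ≈ 0.6164.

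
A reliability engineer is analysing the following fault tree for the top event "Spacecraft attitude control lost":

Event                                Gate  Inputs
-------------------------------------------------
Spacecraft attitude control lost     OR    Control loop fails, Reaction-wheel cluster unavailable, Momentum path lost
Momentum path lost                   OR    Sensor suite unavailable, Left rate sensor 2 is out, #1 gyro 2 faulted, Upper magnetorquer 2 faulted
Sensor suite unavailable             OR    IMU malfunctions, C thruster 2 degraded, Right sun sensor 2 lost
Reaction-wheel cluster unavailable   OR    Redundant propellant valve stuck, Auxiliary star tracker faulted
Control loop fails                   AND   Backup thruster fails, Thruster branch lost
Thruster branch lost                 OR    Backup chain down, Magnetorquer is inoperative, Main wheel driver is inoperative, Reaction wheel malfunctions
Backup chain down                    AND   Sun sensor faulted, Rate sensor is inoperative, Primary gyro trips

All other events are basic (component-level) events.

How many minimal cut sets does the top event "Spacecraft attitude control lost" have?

12

Backup chain down [AND]: one cut set from each child combined → 1 × 1 × 1 = 1 cut set(s).
Thruster branch lost [OR]: union of children's cut sets → 4 cut set(s).
Control loop fails [AND]: one cut set from each child combined → 1 × 4 = 4 cut set(s).
Reaction-wheel cluster unavailable [OR]: union of children's cut sets → 2 cut set(s).
Sensor suite unavailable [OR]: union of children's cut sets → 3 cut set(s).
Momentum path lost [OR]: union of children's cut sets → 6 cut set(s).
Spacecraft attitude control lost [OR]: union of children's cut sets → 12 cut set(s).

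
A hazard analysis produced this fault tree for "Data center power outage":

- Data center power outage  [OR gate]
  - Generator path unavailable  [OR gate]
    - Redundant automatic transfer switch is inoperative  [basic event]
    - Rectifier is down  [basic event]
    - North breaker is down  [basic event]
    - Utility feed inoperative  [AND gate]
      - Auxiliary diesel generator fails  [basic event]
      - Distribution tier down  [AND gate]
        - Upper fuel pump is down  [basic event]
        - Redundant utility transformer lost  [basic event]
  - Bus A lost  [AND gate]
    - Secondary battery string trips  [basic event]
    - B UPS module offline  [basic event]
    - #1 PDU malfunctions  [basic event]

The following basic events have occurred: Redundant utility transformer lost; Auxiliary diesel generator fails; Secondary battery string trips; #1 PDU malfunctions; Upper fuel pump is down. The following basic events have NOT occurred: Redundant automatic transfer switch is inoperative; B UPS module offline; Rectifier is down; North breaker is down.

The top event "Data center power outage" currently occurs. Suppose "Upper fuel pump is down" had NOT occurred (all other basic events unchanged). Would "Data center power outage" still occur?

No

Counterfactual: set "Upper fuel pump is down" to not occurred.
Distribution tier down [AND]: Upper fuel pump is down=not, Redundant utility transformer lost=occurs → not all inputs occur → does not occur.
Utility feed inoperative [AND]: Auxiliary diesel generator fails=occurs, Distribution tier down=not → not all inputs occur → does not occur.
Generator path unavailable [OR]: Redundant automatic transfer switch is inoperative=not, Rectifier is down=not, North breaker is down=not, Utility feed inoperative=not → no input occurs → does not occur.
Bus A lost [AND]: Secondary battery string trips=occurs, B UPS module offline=not, #1 PDU malfunctions=occurs → not all inputs occur → does not occur.
Data center power outage [OR]: Generator path unavailable=not, Bus A lost=not → no input occurs → does not occur.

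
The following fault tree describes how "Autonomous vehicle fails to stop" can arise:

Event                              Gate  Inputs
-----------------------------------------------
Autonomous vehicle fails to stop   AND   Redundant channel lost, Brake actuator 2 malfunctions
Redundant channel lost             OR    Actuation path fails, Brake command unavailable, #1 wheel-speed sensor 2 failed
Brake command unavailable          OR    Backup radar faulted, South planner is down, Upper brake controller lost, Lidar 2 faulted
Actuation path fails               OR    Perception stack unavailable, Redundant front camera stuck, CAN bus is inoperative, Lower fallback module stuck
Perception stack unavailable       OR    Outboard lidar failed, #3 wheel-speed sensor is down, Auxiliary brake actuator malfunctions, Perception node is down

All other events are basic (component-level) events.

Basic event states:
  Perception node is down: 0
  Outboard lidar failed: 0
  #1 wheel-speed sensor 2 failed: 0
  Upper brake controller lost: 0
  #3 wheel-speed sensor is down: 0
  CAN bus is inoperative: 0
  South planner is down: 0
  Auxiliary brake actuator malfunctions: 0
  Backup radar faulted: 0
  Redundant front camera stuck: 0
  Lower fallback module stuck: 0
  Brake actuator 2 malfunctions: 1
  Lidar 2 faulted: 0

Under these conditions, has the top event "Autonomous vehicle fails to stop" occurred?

No

Perception stack unavailable [OR]: Outboard lidar failed=not, #3 wheel-speed sensor is down=not, Auxiliary brake actuator malfunctions=not, Perception node is down=not → no input occurs → does not occur.
Actuation path fails [OR]: Perception stack unavailable=not, Redundant front camera stuck=not, CAN bus is inoperative=not, Lower fallback module stuck=not → no input occurs → does not occur.
Brake command unavailable [OR]: Backup radar faulted=not, South planner is down=not, Upper brake controller lost=not, Lidar 2 faulted=not → no input occurs → does not occur.
Redundant channel lost [OR]: Actuation path fails=not, Brake command unavailable=not, #1 wheel-speed sensor 2 failed=not → no input occurs → does not occur.
Autonomous vehicle fails to stop [AND]: Redundant channel lost=not, Brake actuator 2 malfunctions=occurs → not all inputs occur → does not occur.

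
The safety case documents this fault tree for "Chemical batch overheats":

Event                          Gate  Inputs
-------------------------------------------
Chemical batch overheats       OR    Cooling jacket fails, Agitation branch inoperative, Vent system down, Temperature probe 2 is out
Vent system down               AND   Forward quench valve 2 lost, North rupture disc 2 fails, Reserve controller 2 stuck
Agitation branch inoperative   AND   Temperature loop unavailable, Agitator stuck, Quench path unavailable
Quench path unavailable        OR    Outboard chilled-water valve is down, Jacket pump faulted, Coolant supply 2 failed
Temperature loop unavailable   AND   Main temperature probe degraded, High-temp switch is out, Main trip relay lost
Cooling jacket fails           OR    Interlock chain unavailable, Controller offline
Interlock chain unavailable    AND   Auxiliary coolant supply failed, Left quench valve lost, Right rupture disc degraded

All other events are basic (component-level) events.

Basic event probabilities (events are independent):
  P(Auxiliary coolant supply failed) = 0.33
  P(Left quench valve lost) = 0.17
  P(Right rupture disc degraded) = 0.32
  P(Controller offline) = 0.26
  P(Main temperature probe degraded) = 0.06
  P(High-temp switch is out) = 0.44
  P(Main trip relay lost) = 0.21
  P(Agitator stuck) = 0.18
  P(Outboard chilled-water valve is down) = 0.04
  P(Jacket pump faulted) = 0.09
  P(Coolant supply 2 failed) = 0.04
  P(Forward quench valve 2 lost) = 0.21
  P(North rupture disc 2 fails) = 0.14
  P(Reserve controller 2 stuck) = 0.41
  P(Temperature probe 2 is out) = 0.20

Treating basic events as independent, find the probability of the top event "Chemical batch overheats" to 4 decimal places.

P(Interlock chain unavailable) [AND] = 0.33 × 0.17 × 0.32 = 0.017952
P(Cooling jacket fails) [OR] = 1 − (1−0.017952) × (1−0.26) = 0.273284
P(Temperature loop unavailable) [AND] = 0.06 × 0.44 × 0.21 = 0.005544
P(Quench path unavailable) [OR] = 1 − (1−0.04) × (1−0.09) × (1−0.04) = 0.161344
P(Agitation branch inoperative) [AND] = 0.005544 × 0.18 × 0.161344 = 0.000161
P(Vent system down) [AND] = 0.21 × 0.14 × 0.41 = 0.012054
P(Chemical batch overheats) [OR] = 1 − (1−0.273284) × (1−0.000161) × (1−0.012054) × (1−0.20) = 0.425728
Rounded to 4 decimal places: P(Chemical batch overheats) ≈ 0.4257.

0.4257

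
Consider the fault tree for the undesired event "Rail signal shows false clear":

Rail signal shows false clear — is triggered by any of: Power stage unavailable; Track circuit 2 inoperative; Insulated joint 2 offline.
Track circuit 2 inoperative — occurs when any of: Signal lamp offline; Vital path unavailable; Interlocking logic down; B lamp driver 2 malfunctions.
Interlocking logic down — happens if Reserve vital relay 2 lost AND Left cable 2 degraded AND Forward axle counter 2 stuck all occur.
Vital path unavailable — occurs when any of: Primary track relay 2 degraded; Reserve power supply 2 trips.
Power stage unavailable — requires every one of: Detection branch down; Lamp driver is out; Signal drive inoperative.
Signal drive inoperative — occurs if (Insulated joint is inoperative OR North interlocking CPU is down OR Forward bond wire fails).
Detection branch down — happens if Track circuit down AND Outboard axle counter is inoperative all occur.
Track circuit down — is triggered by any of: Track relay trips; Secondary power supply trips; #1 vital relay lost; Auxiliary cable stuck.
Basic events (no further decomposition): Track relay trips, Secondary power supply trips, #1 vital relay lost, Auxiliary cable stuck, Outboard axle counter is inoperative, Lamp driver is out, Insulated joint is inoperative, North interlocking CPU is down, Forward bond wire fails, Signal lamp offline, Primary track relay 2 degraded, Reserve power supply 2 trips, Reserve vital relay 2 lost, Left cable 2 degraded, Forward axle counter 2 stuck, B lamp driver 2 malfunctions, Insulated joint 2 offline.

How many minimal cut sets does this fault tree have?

Track circuit down [OR]: union of children's cut sets → 4 cut set(s).
Detection branch down [AND]: one cut set from each child combined → 4 × 1 = 4 cut set(s).
Signal drive inoperative [OR]: union of children's cut sets → 3 cut set(s).
Power stage unavailable [AND]: one cut set from each child combined → 4 × 1 × 3 = 12 cut set(s).
Vital path unavailable [OR]: union of children's cut sets → 2 cut set(s).
Interlocking logic down [AND]: one cut set from each child combined → 1 × 1 × 1 = 1 cut set(s).
Track circuit 2 inoperative [OR]: union of children's cut sets → 5 cut set(s).
Rail signal shows false clear [OR]: union of children's cut sets → 18 cut set(s).

18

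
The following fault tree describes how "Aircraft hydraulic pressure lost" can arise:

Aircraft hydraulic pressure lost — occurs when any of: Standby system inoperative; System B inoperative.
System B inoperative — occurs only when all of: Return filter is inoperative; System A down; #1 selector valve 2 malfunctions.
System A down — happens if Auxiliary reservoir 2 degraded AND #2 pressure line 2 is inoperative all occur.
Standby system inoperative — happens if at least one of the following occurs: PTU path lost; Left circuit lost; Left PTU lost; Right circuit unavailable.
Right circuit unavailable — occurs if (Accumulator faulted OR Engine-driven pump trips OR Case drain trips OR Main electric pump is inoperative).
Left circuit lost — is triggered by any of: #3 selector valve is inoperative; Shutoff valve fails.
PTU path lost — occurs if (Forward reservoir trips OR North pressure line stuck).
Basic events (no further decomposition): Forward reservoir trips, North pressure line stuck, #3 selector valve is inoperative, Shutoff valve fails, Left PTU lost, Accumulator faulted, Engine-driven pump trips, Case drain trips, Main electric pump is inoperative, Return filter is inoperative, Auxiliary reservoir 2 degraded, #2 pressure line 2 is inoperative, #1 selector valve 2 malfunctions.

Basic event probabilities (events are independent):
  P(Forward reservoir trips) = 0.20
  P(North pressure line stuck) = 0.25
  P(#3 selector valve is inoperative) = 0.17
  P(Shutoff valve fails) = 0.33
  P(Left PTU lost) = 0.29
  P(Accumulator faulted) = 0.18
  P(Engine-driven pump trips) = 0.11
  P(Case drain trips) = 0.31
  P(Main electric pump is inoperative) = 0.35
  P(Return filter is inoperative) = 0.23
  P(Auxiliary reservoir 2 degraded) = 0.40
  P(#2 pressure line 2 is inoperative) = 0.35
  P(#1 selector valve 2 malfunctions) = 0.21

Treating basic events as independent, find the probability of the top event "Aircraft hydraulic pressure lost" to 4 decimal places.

P(PTU path lost) [OR] = 1 − (1−0.20) × (1−0.25) = 0.400000
P(Left circuit lost) [OR] = 1 − (1−0.17) × (1−0.33) = 0.443900
P(Right circuit unavailable) [OR] = 1 − (1−0.18) × (1−0.11) × (1−0.31) × (1−0.35) = 0.672685
P(Standby system inoperative) [OR] = 1 − (1−0.400000) × (1−0.443900) × (1−0.29) × (1−0.672685) = 0.922460
P(System A down) [AND] = 0.40 × 0.35 = 0.140000
P(System B inoperative) [AND] = 0.23 × 0.140000 × 0.21 = 0.006762
P(Aircraft hydraulic pressure lost) [OR] = 1 − (1−0.922460) × (1−0.006762) = 0.922984
Rounded to 4 decimal places: P(Aircraft hydraulic pressure lost) ≈ 0.9230.

0.9230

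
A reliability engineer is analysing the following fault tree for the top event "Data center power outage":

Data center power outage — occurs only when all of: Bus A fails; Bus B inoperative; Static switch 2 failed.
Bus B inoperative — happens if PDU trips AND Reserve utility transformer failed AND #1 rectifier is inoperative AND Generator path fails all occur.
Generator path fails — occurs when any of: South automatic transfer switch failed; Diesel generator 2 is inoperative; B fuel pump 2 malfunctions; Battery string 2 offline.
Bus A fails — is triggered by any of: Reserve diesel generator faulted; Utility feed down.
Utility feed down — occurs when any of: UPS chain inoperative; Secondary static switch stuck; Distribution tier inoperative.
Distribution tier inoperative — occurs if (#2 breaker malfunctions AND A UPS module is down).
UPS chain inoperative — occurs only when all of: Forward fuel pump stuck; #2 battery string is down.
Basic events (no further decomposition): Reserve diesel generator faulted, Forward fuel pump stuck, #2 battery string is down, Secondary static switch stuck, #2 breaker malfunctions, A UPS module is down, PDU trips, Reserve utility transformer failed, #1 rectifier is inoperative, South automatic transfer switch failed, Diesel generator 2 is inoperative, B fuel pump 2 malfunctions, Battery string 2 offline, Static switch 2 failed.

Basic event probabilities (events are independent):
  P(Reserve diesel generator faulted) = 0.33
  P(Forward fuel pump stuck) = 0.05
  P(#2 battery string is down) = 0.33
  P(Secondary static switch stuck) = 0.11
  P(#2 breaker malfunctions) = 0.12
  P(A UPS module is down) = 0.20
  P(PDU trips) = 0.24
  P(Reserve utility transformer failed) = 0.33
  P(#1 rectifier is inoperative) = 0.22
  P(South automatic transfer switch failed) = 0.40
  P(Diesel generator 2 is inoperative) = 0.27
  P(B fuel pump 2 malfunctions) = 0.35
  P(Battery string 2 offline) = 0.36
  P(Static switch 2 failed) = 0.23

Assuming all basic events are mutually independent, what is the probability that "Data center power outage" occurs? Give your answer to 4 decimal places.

0.0014

P(UPS chain inoperative) [AND] = 0.05 × 0.33 = 0.016500
P(Distribution tier inoperative) [AND] = 0.12 × 0.20 = 0.024000
P(Utility feed down) [OR] = 1 − (1−0.016500) × (1−0.11) × (1−0.024000) = 0.145693
P(Bus A fails) [OR] = 1 − (1−0.33) × (1−0.145693) = 0.427614
P(Generator path fails) [OR] = 1 − (1−0.40) × (1−0.27) × (1−0.35) × (1−0.36) = 0.817792
P(Bus B inoperative) [AND] = 0.24 × 0.33 × 0.22 × 0.817792 = 0.014249
P(Data center power outage) [AND] = 0.427614 × 0.014249 × 0.23 = 0.001401
Rounded to 4 decimal places: P(Data center power outage) ≈ 0.0014.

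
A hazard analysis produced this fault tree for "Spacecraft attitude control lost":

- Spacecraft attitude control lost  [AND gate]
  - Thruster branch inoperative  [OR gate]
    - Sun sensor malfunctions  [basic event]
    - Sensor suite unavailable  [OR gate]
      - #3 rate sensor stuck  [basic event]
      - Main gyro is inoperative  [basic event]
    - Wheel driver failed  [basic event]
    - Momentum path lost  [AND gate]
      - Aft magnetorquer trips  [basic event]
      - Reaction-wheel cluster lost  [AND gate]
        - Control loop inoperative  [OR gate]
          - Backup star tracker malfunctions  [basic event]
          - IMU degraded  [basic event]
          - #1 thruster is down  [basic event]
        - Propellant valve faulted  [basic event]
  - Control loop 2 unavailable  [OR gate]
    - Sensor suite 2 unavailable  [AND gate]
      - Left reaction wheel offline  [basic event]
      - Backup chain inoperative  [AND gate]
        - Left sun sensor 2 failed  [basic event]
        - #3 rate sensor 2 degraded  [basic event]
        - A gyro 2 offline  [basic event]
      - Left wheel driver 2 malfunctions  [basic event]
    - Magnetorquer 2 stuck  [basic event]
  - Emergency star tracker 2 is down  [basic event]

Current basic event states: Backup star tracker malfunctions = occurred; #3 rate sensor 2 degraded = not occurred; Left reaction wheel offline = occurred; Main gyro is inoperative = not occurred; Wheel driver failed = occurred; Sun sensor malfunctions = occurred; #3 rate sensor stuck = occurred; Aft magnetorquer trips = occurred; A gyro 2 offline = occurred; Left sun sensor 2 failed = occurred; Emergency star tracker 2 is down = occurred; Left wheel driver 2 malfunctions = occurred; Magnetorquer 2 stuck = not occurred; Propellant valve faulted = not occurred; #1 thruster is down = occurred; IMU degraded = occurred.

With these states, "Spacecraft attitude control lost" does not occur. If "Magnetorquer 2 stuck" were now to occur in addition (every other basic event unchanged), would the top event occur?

Counterfactual: set "Magnetorquer 2 stuck" to occurred.
Sensor suite unavailable [OR]: #3 rate sensor stuck=occurs, Main gyro is inoperative=not → at least one input occurs → occurs.
Control loop inoperative [OR]: Backup star tracker malfunctions=occurs, IMU degraded=occurs, #1 thruster is down=occurs → at least one input occurs → occurs.
Reaction-wheel cluster lost [AND]: Control loop inoperative=occurs, Propellant valve faulted=not → not all inputs occur → does not occur.
Momentum path lost [AND]: Aft magnetorquer trips=occurs, Reaction-wheel cluster lost=not → not all inputs occur → does not occur.
Thruster branch inoperative [OR]: Sun sensor malfunctions=occurs, Sensor suite unavailable=occurs, Wheel driver failed=occurs, Momentum path lost=not → at least one input occurs → occurs.
Backup chain inoperative [AND]: Left sun sensor 2 failed=occurs, #3 rate sensor 2 degraded=not, A gyro 2 offline=occurs → not all inputs occur → does not occur.
Sensor suite 2 unavailable [AND]: Left reaction wheel offline=occurs, Backup chain inoperative=not, Left wheel driver 2 malfunctions=occurs → not all inputs occur → does not occur.
Control loop 2 unavailable [OR]: Sensor suite 2 unavailable=not, Magnetorquer 2 stuck=occurs → at least one input occurs → occurs.
Spacecraft attitude control lost [AND]: Thruster branch inoperative=occurs, Control loop 2 unavailable=occurs, Emergency star tracker 2 is down=occurs → all inputs occur → occurs.

Yes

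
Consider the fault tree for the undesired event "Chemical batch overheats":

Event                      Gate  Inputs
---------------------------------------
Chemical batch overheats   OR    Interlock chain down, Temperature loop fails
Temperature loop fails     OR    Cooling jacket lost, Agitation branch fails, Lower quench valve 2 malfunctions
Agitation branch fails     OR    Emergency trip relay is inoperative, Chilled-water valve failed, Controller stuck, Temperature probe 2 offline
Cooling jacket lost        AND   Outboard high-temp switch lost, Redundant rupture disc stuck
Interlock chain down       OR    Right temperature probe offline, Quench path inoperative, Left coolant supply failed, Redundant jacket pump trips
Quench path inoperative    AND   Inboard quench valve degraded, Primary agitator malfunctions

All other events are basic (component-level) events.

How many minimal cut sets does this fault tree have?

10

Quench path inoperative [AND]: one cut set from each child combined → 1 × 1 = 1 cut set(s).
Interlock chain down [OR]: union of children's cut sets → 4 cut set(s).
Cooling jacket lost [AND]: one cut set from each child combined → 1 × 1 = 1 cut set(s).
Agitation branch fails [OR]: union of children's cut sets → 4 cut set(s).
Temperature loop fails [OR]: union of children's cut sets → 6 cut set(s).
Chemical batch overheats [OR]: union of children's cut sets → 10 cut set(s).
Minimal cut sets: {Right temperature probe offline}; {Inboard quench valve degraded, Primary agitator malfunctions}; {Left coolant supply failed}; {Redundant jacket pump trips}; {Outboard high-temp switch lost, Redundant rupture disc stuck}; {Emergency trip relay is inoperative}; {Chilled-water valve failed}; {Controller stuck}; {Temperature probe 2 offline}; {Lower quench valve 2 malfunctions}.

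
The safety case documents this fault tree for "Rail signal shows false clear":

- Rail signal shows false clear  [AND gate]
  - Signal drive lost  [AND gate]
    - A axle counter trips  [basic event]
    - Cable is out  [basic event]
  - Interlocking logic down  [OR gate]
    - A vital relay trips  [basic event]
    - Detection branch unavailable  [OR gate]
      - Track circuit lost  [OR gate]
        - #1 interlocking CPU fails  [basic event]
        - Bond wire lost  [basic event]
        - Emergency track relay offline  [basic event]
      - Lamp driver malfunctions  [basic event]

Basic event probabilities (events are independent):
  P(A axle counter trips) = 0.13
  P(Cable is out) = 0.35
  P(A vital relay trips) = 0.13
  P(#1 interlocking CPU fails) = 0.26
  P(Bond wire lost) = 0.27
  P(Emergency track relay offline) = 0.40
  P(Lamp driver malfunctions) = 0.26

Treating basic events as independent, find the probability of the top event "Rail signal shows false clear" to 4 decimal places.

0.0360

P(Signal drive lost) [AND] = 0.13 × 0.35 = 0.045500
P(Track circuit lost) [OR] = 1 − (1−0.26) × (1−0.27) × (1−0.40) = 0.675880
P(Detection branch unavailable) [OR] = 1 − (1−0.675880) × (1−0.26) = 0.760151
P(Interlocking logic down) [OR] = 1 − (1−0.13) × (1−0.760151) = 0.791331
P(Rail signal shows false clear) [AND] = 0.045500 × 0.791331 = 0.036006
Rounded to 4 decimal places: P(Rail signal shows false clear) ≈ 0.0360.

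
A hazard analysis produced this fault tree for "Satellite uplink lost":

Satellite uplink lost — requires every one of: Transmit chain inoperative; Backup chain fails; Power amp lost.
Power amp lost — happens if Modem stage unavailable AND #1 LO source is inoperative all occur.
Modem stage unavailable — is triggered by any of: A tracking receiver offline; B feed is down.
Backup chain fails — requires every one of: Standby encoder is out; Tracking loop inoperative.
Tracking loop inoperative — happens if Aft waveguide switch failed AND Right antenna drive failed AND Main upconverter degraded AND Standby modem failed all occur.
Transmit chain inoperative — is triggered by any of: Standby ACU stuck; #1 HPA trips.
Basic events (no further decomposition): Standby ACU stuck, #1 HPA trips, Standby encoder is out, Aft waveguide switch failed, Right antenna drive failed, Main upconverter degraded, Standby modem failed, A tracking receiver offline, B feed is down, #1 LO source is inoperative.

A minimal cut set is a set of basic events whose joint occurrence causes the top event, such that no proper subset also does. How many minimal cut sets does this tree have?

4

Transmit chain inoperative [OR]: union of children's cut sets → 2 cut set(s).
Tracking loop inoperative [AND]: one cut set from each child combined → 1 × 1 × 1 × 1 = 1 cut set(s).
Backup chain fails [AND]: one cut set from each child combined → 1 × 1 = 1 cut set(s).
Modem stage unavailable [OR]: union of children's cut sets → 2 cut set(s).
Power amp lost [AND]: one cut set from each child combined → 2 × 1 = 2 cut set(s).
Satellite uplink lost [AND]: one cut set from each child combined → 2 × 1 × 2 = 4 cut set(s).
Minimal cut sets: {#1 LO source is inoperative, A tracking receiver offline, Aft waveguide switch failed, Main upconverter degraded, Right antenna drive failed, Standby ACU stuck, Standby encoder is out, Standby modem failed}; {#1 LO source is inoperative, Aft waveguide switch failed, B feed is down, Main upconverter degraded, Right antenna drive failed, Standby ACU stuck, Standby encoder is out, Standby modem failed}; {#1 HPA trips, #1 LO source is inoperative, A tracking receiver offline, Aft waveguide switch failed, Main upconverter degraded, Right antenna drive failed, Standby encoder is out, Standby modem failed}; {#1 HPA trips, #1 LO source is inoperative, Aft waveguide switch failed, B feed is down, Main upconverter degraded, Right antenna drive failed, Standby encoder is out, Standby modem failed}.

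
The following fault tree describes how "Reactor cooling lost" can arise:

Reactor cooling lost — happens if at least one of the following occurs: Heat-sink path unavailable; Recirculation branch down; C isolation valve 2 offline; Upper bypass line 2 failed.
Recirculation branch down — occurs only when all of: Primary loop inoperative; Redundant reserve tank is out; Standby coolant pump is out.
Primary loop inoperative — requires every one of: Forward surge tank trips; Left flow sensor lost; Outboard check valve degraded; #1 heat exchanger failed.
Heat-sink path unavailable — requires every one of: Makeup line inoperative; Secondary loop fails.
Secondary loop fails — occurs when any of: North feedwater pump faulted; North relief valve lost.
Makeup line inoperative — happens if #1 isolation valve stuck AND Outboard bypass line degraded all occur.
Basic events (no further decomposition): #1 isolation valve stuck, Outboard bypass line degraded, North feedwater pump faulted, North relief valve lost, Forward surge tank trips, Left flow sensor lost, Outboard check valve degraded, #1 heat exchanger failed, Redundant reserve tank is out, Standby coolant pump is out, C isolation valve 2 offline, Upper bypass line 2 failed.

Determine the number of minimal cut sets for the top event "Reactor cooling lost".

Makeup line inoperative [AND]: one cut set from each child combined → 1 × 1 = 1 cut set(s).
Secondary loop fails [OR]: union of children's cut sets → 2 cut set(s).
Heat-sink path unavailable [AND]: one cut set from each child combined → 1 × 2 = 2 cut set(s).
Primary loop inoperative [AND]: one cut set from each child combined → 1 × 1 × 1 × 1 = 1 cut set(s).
Recirculation branch down [AND]: one cut set from each child combined → 1 × 1 × 1 = 1 cut set(s).
Reactor cooling lost [OR]: union of children's cut sets → 5 cut set(s).
Minimal cut sets: {#1 isolation valve stuck, North feedwater pump faulted, Outboard bypass line degraded}; {#1 isolation valve stuck, North relief valve lost, Outboard bypass line degraded}; {#1 heat exchanger failed, Forward surge tank trips, Left flow sensor lost, Outboard check valve degraded, Redundant reserve tank is out, Standby coolant pump is out}; {C isolation valve 2 offline}; {Upper bypass line 2 failed}.

5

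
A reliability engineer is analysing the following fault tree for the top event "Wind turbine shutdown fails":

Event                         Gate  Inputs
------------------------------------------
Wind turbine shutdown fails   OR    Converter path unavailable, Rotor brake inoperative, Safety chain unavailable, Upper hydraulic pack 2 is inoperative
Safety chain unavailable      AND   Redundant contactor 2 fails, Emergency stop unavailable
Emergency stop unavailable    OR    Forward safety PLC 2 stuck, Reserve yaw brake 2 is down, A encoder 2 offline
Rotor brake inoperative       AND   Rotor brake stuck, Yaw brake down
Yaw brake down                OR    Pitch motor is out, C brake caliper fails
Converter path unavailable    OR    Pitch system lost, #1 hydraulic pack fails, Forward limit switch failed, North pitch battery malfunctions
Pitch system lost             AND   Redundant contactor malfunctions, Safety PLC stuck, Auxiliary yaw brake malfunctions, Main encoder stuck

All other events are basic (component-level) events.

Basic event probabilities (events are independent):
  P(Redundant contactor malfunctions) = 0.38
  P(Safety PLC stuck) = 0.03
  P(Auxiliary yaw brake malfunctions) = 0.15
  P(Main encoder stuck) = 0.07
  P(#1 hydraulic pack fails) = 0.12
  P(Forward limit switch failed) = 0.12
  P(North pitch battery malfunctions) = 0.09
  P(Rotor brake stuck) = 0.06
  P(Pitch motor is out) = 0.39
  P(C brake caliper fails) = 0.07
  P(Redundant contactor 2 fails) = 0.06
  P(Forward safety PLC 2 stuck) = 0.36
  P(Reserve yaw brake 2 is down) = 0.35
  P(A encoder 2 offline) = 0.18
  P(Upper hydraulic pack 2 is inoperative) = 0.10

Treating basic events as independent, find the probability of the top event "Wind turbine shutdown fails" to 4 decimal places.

P(Pitch system lost) [AND] = 0.38 × 0.03 × 0.15 × 0.07 = 0.000120
P(Converter path unavailable) [OR] = 1 − (1−0.000120) × (1−0.12) × (1−0.12) × (1−0.09) = 0.295381
P(Yaw brake down) [OR] = 1 − (1−0.39) × (1−0.07) = 0.432700
P(Rotor brake inoperative) [AND] = 0.06 × 0.432700 = 0.025962
P(Emergency stop unavailable) [OR] = 1 − (1−0.36) × (1−0.35) × (1−0.18) = 0.658880
P(Safety chain unavailable) [AND] = 0.06 × 0.658880 = 0.039533
P(Wind turbine shutdown fails) [OR] = 1 − (1−0.295381) × (1−0.025962) × (1−0.039533) × (1−0.10) = 0.406726
Rounded to 4 decimal places: P(Wind turbine shutdown fails) ≈ 0.4067.

0.4067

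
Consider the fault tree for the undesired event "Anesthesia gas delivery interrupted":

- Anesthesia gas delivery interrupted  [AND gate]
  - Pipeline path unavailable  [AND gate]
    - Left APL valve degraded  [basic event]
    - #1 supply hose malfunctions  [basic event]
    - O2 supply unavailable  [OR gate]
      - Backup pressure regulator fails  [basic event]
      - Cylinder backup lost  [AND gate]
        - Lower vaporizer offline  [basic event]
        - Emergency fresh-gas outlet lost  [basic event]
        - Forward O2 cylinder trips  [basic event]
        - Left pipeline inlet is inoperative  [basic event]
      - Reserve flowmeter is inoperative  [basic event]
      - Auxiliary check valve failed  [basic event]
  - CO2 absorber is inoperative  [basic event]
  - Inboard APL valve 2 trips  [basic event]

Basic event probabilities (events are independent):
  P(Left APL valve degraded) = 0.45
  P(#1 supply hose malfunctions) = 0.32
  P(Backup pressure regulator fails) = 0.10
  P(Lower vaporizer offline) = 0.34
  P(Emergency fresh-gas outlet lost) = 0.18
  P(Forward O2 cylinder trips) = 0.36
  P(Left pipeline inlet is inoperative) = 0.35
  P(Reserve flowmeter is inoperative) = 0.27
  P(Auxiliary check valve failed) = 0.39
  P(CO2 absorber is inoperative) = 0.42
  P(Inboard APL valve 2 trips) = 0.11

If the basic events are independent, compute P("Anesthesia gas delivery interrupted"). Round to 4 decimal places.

0.0040

P(Cylinder backup lost) [AND] = 0.34 × 0.18 × 0.36 × 0.35 = 0.007711
P(O2 supply unavailable) [OR] = 1 − (1−0.10) × (1−0.007711) × (1−0.27) × (1−0.39) = 0.602320
P(Pipeline path unavailable) [AND] = 0.45 × 0.32 × 0.602320 = 0.086734
P(Anesthesia gas delivery interrupted) [AND] = 0.086734 × 0.42 × 0.11 = 0.004007
Rounded to 4 decimal places: P(Anesthesia gas delivery interrupted) ≈ 0.0040.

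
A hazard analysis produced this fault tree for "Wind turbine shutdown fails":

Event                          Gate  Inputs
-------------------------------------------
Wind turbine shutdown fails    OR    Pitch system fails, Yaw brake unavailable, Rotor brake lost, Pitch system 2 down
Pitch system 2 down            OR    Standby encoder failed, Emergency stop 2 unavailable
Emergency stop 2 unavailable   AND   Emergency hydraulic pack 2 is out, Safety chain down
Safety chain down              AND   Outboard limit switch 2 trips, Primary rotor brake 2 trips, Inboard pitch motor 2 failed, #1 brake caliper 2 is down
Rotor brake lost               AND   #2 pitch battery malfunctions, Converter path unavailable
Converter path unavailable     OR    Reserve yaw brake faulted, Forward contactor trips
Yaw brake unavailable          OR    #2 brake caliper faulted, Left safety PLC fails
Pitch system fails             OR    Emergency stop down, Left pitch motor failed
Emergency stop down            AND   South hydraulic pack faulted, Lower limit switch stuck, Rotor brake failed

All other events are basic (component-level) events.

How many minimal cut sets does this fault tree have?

Emergency stop down [AND]: one cut set from each child combined → 1 × 1 × 1 = 1 cut set(s).
Pitch system fails [OR]: union of children's cut sets → 2 cut set(s).
Yaw brake unavailable [OR]: union of children's cut sets → 2 cut set(s).
Converter path unavailable [OR]: union of children's cut sets → 2 cut set(s).
Rotor brake lost [AND]: one cut set from each child combined → 1 × 2 = 2 cut set(s).
Safety chain down [AND]: one cut set from each child combined → 1 × 1 × 1 × 1 = 1 cut set(s).
Emergency stop 2 unavailable [AND]: one cut set from each child combined → 1 × 1 = 1 cut set(s).
Pitch system 2 down [OR]: union of children's cut sets → 2 cut set(s).
Wind turbine shutdown fails [OR]: union of children's cut sets → 8 cut set(s).
Minimal cut sets: {Lower limit switch stuck, Rotor brake failed, South hydraulic pack faulted}; {Left pitch motor failed}; {#2 brake caliper faulted}; {Left safety PLC fails}; {#2 pitch battery malfunctions, Reserve yaw brake faulted}; {#2 pitch battery malfunctions, Forward contactor trips}; {Standby encoder failed}; {#1 brake caliper 2 is down, Emergency hydraulic pack 2 is out, Inboard pitch motor 2 failed, Outboard limit switch 2 trips, Primary rotor brake 2 trips}.

8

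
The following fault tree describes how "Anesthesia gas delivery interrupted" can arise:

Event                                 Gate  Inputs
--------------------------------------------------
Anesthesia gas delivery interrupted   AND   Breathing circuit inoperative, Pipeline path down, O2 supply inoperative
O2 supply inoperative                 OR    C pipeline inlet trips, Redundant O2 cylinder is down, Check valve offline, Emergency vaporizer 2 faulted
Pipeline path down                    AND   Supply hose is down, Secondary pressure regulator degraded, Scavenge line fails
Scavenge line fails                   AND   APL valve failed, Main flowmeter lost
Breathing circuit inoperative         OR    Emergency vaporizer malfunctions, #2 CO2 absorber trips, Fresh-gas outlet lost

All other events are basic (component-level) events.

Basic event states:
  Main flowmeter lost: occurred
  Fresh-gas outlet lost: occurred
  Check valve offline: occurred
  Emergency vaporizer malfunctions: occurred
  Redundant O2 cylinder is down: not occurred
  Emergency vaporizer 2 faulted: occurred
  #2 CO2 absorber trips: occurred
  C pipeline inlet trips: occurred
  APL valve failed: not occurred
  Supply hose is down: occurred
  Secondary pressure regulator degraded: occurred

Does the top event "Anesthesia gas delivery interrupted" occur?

No

Breathing circuit inoperative [OR]: Emergency vaporizer malfunctions=occurs, #2 CO2 absorber trips=occurs, Fresh-gas outlet lost=occurs → at least one input occurs → occurs.
Scavenge line fails [AND]: APL valve failed=not, Main flowmeter lost=occurs → not all inputs occur → does not occur.
Pipeline path down [AND]: Supply hose is down=occurs, Secondary pressure regulator degraded=occurs, Scavenge line fails=not → not all inputs occur → does not occur.
O2 supply inoperative [OR]: C pipeline inlet trips=occurs, Redundant O2 cylinder is down=not, Check valve offline=occurs, Emergency vaporizer 2 faulted=occurs → at least one input occurs → occurs.
Anesthesia gas delivery interrupted [AND]: Breathing circuit inoperative=occurs, Pipeline path down=not, O2 supply inoperative=occurs → not all inputs occur → does not occur.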